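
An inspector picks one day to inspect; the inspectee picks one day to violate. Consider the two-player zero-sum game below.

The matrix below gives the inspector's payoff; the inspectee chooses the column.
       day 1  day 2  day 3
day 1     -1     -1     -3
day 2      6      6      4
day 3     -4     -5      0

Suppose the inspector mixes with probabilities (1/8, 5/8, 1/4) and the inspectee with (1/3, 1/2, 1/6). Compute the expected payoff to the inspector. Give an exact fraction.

Against (1/3, 1/2, 1/6), each row's expected payoff is day 1: -4/3; day 2: 17/3; day 3: -23/6.
Taking the (1/8, 5/8, 1/4)-weighted average: (1/8)·(-4/3) + (5/8)·(17/3) + (1/4)·(-23/6) = 29/12.

29/12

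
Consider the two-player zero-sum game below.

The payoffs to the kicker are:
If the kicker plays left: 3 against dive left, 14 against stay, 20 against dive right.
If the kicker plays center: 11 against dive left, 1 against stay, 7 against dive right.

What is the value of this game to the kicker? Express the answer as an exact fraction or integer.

151/21

Column dive right is strictly dominated by stay for the goalkeeper (it gives the kicker more in every row).
The remaining 2×2 game on (left, center) × (dive left, stay) has no saddle point. Let the kicker play left with probability p; indifference gives 3p + 11(1−p) = 14p + (1−p), so p = 10/21.
Similarly the goalkeeper's optimal q on dive left is 13/21, and the value is 3·(13/21) + (14)·(8/21) = 151/21.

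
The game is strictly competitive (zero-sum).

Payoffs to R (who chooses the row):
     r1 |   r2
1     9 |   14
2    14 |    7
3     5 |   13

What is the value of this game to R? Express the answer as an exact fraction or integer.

Row 3 is strictly dominated by row 1, so R never plays it.
The remaining 2×2 game on (1, 2) × (r1, r2) has no saddle point. Let R play 1 with probability p; indifference gives 9p + 14(1−p) = 14p + 7(1−p), so p = 7/12.
Similarly C's optimal q on r1 is 7/12, and the value is 9·(7/12) + (14)·(5/12) = 133/12.

133/12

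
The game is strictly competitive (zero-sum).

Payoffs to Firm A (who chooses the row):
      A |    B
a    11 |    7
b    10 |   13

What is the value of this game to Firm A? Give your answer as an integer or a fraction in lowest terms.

73/7

Row minima are 7 and 10, so Firm A's maximin is 10; column maxima are 11 and 13, so Firm B's minimax is 11. These differ, so the equilibrium is in mixed strategies.
Let Firm A play a with probability p. Firm B is indifferent when 11p + 10(1−p) = 7p + 13(1−p), giving p = 3/7.
Let Firm B play A with probability q. Firm A is indifferent when 11q + 7(1−q) = 10q + 13(1−q), giving q = 6/7.
The value is 11·(6/7) + (7)·(1/7) = 73/7.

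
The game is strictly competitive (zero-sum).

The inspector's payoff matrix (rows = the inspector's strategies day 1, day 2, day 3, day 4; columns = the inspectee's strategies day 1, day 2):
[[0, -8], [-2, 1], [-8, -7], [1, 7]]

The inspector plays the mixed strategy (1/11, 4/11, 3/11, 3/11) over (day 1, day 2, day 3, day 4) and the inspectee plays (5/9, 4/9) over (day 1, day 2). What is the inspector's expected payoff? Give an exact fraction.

-161/99

Against (5/9, 4/9), each row's expected payoff is day 1: -32/9; day 2: -2/3; day 3: -68/9; day 4: 11/3.
Taking the (1/11, 4/11, 3/11, 3/11)-weighted average: (1/11)·(-32/9) + (4/11)·(-2/3) + (3/11)·(-68/9) + (3/11)·(11/3) = -161/99.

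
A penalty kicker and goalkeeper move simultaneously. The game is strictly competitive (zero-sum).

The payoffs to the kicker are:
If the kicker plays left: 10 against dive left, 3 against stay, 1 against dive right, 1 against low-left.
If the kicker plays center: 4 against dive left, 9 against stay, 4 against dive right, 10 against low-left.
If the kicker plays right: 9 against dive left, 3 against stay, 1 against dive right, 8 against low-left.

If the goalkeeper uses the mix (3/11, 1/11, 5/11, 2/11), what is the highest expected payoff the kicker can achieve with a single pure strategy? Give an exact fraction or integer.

61/11

left: (10)·(3/11) + (3)·(1/11) + (1)·(5/11) + (1)·(2/11) = 40/11.
center: (4)·(3/11) + (9)·(1/11) + (4)·(5/11) + (10)·(2/11) = 61/11.
right: (9)·(3/11) + (3)·(1/11) + (1)·(5/11) + (8)·(2/11) = 51/11.
The best pure response is center with expected payoff 61/11.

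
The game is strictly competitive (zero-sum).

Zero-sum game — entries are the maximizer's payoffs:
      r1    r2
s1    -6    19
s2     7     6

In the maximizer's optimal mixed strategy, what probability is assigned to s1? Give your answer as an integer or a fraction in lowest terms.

1/26

Row minima are -6 and 6, so the maximizer's maximin is 6; column maxima are 7 and 19, so the minimizer's minimax is 7. These differ, so the equilibrium is in mixed strategies.
Let the maximizer play s1 with probability p. The minimizer is indifferent when −6p + 7(1−p) = 19p + 6(1−p), giving p = 1/26.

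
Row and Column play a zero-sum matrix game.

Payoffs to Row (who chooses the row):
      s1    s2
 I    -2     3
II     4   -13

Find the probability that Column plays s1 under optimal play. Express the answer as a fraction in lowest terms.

8/11

Row minima are -2 and -13, so Row's maximin is -2; column maxima are 4 and 3, so Column's minimax is 3. These differ, so the equilibrium is in mixed strategies.
Let Column play s1 with probability q. Row is indifferent when −2q + 3(1−q) = 4q − 13(1−q), giving q = 8/11.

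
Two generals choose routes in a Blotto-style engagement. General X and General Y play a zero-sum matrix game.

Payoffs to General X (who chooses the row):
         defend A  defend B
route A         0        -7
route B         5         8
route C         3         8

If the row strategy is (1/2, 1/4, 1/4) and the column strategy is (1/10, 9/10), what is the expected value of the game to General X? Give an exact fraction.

Against (1/10, 9/10), each row's expected payoff is route A: -63/10; route B: 77/10; route C: 15/2.
Taking the (1/2, 1/4, 1/4)-weighted average: (1/2)·(-63/10) + (1/4)·(77/10) + (1/4)·(15/2) = 13/20.

13/20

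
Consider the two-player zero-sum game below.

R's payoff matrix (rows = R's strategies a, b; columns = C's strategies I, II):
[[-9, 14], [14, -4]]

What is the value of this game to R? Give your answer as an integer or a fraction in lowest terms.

160/41

Row minima are -9 and -4, so R's maximin is -4; column maxima are 14 and 14, so C's minimax is 14. These differ, so the equilibrium is in mixed strategies.
Let R play a with probability p. C is indifferent when −9p + 14(1−p) = 14p − 4(1−p), giving p = 18/41.
Let C play I with probability q. R is indifferent when −9q + 14(1−q) = 14q − 4(1−q), giving q = 18/41.
The value is -9·(18/41) + (14)·(23/41) = 160/41.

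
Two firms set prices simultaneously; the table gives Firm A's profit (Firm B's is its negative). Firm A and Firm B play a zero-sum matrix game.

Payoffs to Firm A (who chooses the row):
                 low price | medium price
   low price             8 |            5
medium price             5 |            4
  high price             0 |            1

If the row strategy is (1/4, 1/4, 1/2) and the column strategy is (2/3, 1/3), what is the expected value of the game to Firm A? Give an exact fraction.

Against (2/3, 1/3), each row's expected payoff is low price: 7; medium price: 14/3; high price: 1/3.
Taking the (1/4, 1/4, 1/2)-weighted average: (1/4)·(7) + (1/4)·(14/3) + (1/2)·(1/3) = 37/12.

37/12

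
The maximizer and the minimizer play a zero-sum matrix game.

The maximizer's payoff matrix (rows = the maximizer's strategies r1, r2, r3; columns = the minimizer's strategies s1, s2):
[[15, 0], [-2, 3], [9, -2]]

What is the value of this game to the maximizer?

9/4

Row r3 is strictly dominated by row r1, so the maximizer never plays it.
The remaining 2×2 game on (r1, r2) × (s1, s2) has no saddle point. Let the maximizer play r1 with probability p; indifference gives 15p − 2(1−p) = 3(1−p), so p = 1/4.
Similarly the minimizer's optimal q on s1 is 3/20, and the value is 15·(3/20) + (0)·(17/20) = 9/4.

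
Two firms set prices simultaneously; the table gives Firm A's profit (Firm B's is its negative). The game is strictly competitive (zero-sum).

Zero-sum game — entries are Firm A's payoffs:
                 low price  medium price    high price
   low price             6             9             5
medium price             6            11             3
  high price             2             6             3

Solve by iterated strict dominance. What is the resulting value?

5

Row high price is strictly dominated by row low price (6>2, 9>6, 5>3); eliminate high price.
Column medium price is strictly dominated by low price for Firm B (6<9, 6<11); eliminate medium price.
Column low price is strictly dominated by high price for Firm B (5<6, 3<6); eliminate low price.
Row medium price is strictly dominated by row low price (5>3); eliminate medium price.
Only (low price, high price) remains, with payoff 5.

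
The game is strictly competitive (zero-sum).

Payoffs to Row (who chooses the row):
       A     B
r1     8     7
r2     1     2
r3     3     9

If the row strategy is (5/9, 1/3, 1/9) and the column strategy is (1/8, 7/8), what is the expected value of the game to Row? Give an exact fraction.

Against (1/8, 7/8), each row's expected payoff is r1: 57/8; r2: 15/8; r3: 33/4.
Taking the (5/9, 1/3, 1/9)-weighted average: (5/9)·(57/8) + (1/3)·(15/8) + (1/9)·(33/4) = 11/2.

11/2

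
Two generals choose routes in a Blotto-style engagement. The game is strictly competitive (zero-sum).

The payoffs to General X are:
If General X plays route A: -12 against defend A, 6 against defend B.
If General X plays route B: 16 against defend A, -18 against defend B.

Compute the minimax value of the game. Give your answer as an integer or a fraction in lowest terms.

Row minima are -12 and -18, so General X's maximin is -12; column maxima are 16 and 6, so General Y's minimax is 6. These differ, so the equilibrium is in mixed strategies.
Let General X play route A with probability p. General Y is indifferent when −12p + 16(1−p) = 6p − 18(1−p), giving p = 17/26.
Let General Y play defend A with probability q. General X is indifferent when −12q + 6(1−q) = 16q − 18(1−q), giving q = 6/13.
The value is -12·(6/13) + (6)·(7/13) = -30/13.

-30/13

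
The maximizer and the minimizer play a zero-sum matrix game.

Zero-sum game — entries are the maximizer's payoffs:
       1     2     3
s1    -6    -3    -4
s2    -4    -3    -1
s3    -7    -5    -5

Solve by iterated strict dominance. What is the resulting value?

Row s3 is strictly dominated by row s1 (-6>-7, -3>-5, -4>-5); eliminate s3.
Column 2 is strictly dominated by 1 for the minimizer (-6<-3, -4<-3); eliminate 2.
Column 3 is strictly dominated by 1 for the minimizer (-6<-4, -4<-1); eliminate 3.
Row s1 is strictly dominated by row s2 (-4>-6); eliminate s1.
Only (s2, 1) remains, with payoff -4.

-4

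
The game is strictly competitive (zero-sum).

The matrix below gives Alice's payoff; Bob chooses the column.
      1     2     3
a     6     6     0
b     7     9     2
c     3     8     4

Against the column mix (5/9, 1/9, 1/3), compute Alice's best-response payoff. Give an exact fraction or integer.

a: (6)·(5/9) + (6)·(1/9) + (0)·(1/3) = 4.
b: (7)·(5/9) + (9)·(1/9) + (2)·(1/3) = 50/9.
c: (3)·(5/9) + (8)·(1/9) + (4)·(1/3) = 35/9.
The best pure response is b with expected payoff 50/9.

50/9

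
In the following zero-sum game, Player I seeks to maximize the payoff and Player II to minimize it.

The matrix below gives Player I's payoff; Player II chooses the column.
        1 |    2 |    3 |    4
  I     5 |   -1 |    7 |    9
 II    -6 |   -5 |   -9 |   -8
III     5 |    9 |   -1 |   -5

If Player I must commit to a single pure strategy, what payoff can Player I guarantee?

-1

The worst-case payoff for each row is I: -1, II: -9, III: -5.
The best of these is -1.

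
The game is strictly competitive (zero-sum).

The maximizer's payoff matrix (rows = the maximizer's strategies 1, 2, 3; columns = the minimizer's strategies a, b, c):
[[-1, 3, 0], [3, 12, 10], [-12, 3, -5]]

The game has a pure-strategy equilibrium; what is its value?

Row minima: -1, 3, -12 → the maximizer's maximin is 3.
Column maxima: 3, 12, 10 → the minimizer's minimax is 3.
They coincide at (2, a), so the value is 3.

3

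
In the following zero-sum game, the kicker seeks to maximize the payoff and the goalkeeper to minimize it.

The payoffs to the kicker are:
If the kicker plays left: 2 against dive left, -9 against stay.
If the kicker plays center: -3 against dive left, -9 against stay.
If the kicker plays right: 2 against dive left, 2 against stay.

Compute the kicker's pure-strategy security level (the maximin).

The worst-case payoff for each row is left: -9, center: -9, right: 2.
The best of these is 2.

2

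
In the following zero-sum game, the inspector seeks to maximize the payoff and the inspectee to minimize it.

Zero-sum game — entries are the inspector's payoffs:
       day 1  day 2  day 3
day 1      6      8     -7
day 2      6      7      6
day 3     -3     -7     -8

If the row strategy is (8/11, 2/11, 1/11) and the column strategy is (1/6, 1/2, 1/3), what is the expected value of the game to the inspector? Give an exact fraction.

83/33

Against (1/6, 1/2, 1/3), each row's expected payoff is day 1: 8/3; day 2: 13/2; day 3: -20/3.
Taking the (8/11, 2/11, 1/11)-weighted average: (8/11)·(8/3) + (2/11)·(13/2) + (1/11)·(-20/3) = 83/33.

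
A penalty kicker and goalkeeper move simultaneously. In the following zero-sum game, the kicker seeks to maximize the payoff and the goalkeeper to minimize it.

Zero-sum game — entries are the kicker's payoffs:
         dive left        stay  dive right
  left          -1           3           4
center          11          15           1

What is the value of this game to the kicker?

3

Column stay is strictly dominated by dive left for the goalkeeper (it gives the kicker more in every row).
The remaining 2×2 game on (left, center) × (dive left, dive right) has no saddle point. Let the kicker play left with probability p; indifference gives −p + 11(1−p) = 4p + (1−p), so p = 2/3.
Similarly the goalkeeper's optimal q on dive left is 1/5, and the value is -1·(1/5) + (4)·(4/5) = 3.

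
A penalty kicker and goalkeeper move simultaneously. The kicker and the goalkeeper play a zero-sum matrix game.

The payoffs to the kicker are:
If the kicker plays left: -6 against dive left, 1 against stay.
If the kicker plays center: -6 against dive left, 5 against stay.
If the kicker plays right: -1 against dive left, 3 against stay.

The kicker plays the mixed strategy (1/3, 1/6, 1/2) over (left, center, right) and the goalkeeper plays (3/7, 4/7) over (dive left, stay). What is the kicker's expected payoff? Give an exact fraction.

Against (3/7, 4/7), each row's expected payoff is left: -2; center: 2/7; right: 9/7.
Taking the (1/3, 1/6, 1/2)-weighted average: (1/3)·(-2) + (1/6)·(2/7) + (1/2)·(9/7) = 1/42.

1/42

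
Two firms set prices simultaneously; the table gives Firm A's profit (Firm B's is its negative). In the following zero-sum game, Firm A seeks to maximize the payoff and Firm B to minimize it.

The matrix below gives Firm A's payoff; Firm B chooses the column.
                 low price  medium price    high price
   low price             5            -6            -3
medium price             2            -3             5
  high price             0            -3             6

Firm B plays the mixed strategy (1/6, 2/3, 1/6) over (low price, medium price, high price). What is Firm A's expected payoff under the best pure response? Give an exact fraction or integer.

low price: (5)·(1/6) + (-6)·(2/3) + (-3)·(1/6) = -11/3.
medium price: (2)·(1/6) + (-3)·(2/3) + (5)·(1/6) = -5/6.
high price: (0)·(1/6) + (-3)·(2/3) + (6)·(1/6) = -1.
The best pure response is medium price with expected payoff -5/6.

-5/6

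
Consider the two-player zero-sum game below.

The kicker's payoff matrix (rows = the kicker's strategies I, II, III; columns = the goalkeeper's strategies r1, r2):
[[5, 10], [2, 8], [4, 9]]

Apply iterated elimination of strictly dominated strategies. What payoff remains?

5

Column r2 is strictly dominated by r1 for the goalkeeper (5<10, 2<8, 4<9); eliminate r2.
Row II is strictly dominated by row I (5>2); eliminate II.
Row III is strictly dominated by row I (5>4); eliminate III.
Only (I, r1) remains, with payoff 5.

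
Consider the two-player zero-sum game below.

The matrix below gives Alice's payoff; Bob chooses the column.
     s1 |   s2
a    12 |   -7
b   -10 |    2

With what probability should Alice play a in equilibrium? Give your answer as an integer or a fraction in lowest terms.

12/31

Row minima are -7 and -10, so Alice's maximin is -7; column maxima are 12 and 2, so Bob's minimax is 2. These differ, so the equilibrium is in mixed strategies.
Let Alice play a with probability p. Bob is indifferent when 12p − 10(1−p) = −7p + 2(1−p), giving p = 12/31.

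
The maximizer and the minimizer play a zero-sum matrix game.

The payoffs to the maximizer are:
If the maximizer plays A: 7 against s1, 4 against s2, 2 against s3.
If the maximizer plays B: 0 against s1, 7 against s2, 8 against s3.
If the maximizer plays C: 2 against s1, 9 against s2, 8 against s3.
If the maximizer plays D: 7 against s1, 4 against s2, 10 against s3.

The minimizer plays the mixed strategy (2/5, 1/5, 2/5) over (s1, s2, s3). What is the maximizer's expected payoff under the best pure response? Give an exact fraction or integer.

A: (7)·(2/5) + (4)·(1/5) + (2)·(2/5) = 22/5.
B: (0)·(2/5) + (7)·(1/5) + (8)·(2/5) = 23/5.
C: (2)·(2/5) + (9)·(1/5) + (8)·(2/5) = 29/5.
D: (7)·(2/5) + (4)·(1/5) + (10)·(2/5) = 38/5.
The best pure response is D with expected payoff 38/5.

38/5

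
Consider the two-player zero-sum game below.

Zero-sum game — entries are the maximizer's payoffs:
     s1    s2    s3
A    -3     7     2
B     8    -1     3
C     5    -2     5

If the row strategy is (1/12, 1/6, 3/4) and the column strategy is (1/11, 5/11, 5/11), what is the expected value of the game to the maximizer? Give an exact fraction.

Against (1/11, 5/11, 5/11), each row's expected payoff is A: 42/11; B: 18/11; C: 20/11.
Taking the (1/12, 1/6, 3/4)-weighted average: (1/12)·(42/11) + (1/6)·(18/11) + (3/4)·(20/11) = 43/22.

43/22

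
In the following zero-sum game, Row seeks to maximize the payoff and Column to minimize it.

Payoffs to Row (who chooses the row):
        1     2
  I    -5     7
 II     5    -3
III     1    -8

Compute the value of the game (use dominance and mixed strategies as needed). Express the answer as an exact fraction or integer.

Row III is strictly dominated by row II, so Row never plays it.
The remaining 2×2 game on (I, II) × (1, 2) has no saddle point. Let Row play I with probability p; indifference gives −5p + 5(1−p) = 7p − 3(1−p), so p = 2/5.
Similarly Column's optimal q on 1 is 1/2, and the value is -5·(1/2) + (7)·(1/2) = 1.

1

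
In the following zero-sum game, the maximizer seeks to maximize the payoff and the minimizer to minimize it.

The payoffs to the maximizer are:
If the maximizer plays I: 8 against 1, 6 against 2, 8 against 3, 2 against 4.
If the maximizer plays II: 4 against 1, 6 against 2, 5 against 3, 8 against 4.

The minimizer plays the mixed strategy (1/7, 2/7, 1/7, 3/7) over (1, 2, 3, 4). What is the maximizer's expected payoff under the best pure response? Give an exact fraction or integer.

45/7

I: (8)·(1/7) + (6)·(2/7) + (8)·(1/7) + (2)·(3/7) = 34/7.
II: (4)·(1/7) + (6)·(2/7) + (5)·(1/7) + (8)·(3/7) = 45/7.
The best pure response is II with expected payoff 45/7.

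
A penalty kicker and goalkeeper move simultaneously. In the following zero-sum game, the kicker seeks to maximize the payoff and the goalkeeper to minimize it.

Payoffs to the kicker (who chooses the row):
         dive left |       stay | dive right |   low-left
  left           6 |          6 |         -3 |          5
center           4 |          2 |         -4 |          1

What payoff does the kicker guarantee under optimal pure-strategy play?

Row minima: -3, -4 → the kicker's maximin is -3.
Column maxima: 6, 6, -3, 5 → the goalkeeper's minimax is -3.
They coincide at (left, dive right), so the value is -3.

-3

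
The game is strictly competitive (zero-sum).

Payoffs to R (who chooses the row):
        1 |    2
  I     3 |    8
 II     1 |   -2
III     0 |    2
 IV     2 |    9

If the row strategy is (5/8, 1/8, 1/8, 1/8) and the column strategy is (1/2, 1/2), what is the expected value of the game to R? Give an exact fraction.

67/16

Against (1/2, 1/2), each row's expected payoff is I: 11/2; II: -1/2; III: 1; IV: 11/2.
Taking the (5/8, 1/8, 1/8, 1/8)-weighted average: (5/8)·(11/2) + (1/8)·(-1/2) + (1/8)·(1) + (1/8)·(11/2) = 67/16.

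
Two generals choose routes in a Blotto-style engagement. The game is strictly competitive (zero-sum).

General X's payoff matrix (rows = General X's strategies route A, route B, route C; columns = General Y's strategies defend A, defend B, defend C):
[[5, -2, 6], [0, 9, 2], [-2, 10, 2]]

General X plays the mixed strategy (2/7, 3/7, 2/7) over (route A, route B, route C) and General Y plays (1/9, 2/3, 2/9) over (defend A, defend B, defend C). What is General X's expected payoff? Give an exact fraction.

Against (1/9, 2/3, 2/9), each row's expected payoff is route A: 5/9; route B: 58/9; route C: 62/9.
Taking the (2/7, 3/7, 2/7)-weighted average: (2/7)·(5/9) + (3/7)·(58/9) + (2/7)·(62/9) = 44/9.

44/9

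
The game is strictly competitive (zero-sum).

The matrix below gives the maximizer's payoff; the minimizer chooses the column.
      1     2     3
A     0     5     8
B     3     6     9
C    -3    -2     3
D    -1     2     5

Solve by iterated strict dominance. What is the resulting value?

Row A is strictly dominated by row B (3>0, 6>5, 9>8); eliminate A.
Row C is strictly dominated by row B (3>-3, 6>-2, 9>3); eliminate C.
Row D is strictly dominated by row B (3>-1, 6>2, 9>5); eliminate D.
Column 3 is strictly dominated by 1 for the minimizer (3<9); eliminate 3.
Column 2 is strictly dominated by 1 for the minimizer (3<6); eliminate 2.
Only (B, 1) remains, with payoff 3.

3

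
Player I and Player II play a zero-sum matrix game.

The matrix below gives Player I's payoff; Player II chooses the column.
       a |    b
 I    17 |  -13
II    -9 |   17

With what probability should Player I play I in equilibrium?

Row minima are -13 and -9, so Player I's maximin is -9; column maxima are 17 and 17, so Player II's minimax is 17. These differ, so the equilibrium is in mixed strategies.
Let Player I play I with probability p. Player II is indifferent when 17p − 9(1−p) = −13p + 17(1−p), giving p = 13/28.

13/28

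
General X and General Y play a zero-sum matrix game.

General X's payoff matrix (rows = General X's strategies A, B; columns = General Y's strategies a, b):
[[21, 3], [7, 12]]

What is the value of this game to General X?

231/23

Row minima are 3 and 7, so General X's maximin is 7; column maxima are 21 and 12, so General Y's minimax is 12. These differ, so the equilibrium is in mixed strategies.
Let General X play A with probability p. General Y is indifferent when 21p + 7(1−p) = 3p + 12(1−p), giving p = 5/23.
Let General Y play a with probability q. General X is indifferent when 21q + 3(1−q) = 7q + 12(1−q), giving q = 9/23.
The value is 21·(9/23) + (3)·(14/23) = 231/23.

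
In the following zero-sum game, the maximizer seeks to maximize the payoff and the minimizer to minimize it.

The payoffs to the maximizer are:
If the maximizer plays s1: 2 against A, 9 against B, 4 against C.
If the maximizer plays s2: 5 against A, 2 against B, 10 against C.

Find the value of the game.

Column C is strictly dominated by A for the minimizer (it gives the maximizer more in every row).
The remaining 2×2 game on (s1, s2) × (A, B) has no saddle point. Let the maximizer play s1 with probability p; indifference gives 2p + 5(1−p) = 9p + 2(1−p), so p = 3/10.
Similarly the minimizer's optimal q on A is 7/10, and the value is 2·(7/10) + (9)·(3/10) = 41/10.

41/10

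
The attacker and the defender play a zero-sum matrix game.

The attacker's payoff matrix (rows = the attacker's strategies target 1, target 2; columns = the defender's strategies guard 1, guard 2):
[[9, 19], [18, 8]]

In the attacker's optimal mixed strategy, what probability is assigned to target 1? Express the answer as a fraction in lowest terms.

1/2

Row minima are 9 and 8, so the attacker's maximin is 9; column maxima are 18 and 19, so the defender's minimax is 18. These differ, so the equilibrium is in mixed strategies.
Let the attacker play target 1 with probability p. The defender is indifferent when 9p + 18(1−p) = 19p + 8(1−p), giving p = 1/2.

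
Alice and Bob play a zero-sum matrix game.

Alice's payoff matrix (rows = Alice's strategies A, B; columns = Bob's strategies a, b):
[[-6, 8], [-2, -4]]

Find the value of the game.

-5/2

Row minima are -6 and -4, so Alice's maximin is -4; column maxima are -2 and 8, so Bob's minimax is -2. These differ, so the equilibrium is in mixed strategies.
Let Alice play A with probability p. Bob is indifferent when −6p − 2(1−p) = 8p − 4(1−p), giving p = 1/8.
Let Bob play a with probability q. Alice is indifferent when −6q + 8(1−q) = −2q − 4(1−q), giving q = 3/4.
The value is -6·(3/4) + (8)·(1/4) = -5/2.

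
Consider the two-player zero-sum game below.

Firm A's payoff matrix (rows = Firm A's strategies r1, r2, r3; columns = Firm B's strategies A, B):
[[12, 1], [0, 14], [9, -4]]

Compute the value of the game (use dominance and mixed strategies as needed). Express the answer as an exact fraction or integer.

168/25

Row r3 is strictly dominated by row r1, so Firm A never plays it.
The remaining 2×2 game on (r1, r2) × (A, B) has no saddle point. Let Firm A play r1 with probability p; indifference gives 12p = p + 14(1−p), so p = 14/25.
Similarly Firm B's optimal q on A is 13/25, and the value is 12·(13/25) + (1)·(12/25) = 168/25.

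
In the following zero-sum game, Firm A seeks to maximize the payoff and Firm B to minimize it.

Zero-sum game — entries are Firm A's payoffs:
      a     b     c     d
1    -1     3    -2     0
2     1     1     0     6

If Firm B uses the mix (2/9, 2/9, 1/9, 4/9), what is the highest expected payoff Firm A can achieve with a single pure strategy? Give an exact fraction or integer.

1: (-1)·(2/9) + (3)·(2/9) + (-2)·(1/9) + (0)·(4/9) = 2/9.
2: (1)·(2/9) + (1)·(2/9) + (0)·(1/9) + (6)·(4/9) = 28/9.
The best pure response is 2 with expected payoff 28/9.

28/9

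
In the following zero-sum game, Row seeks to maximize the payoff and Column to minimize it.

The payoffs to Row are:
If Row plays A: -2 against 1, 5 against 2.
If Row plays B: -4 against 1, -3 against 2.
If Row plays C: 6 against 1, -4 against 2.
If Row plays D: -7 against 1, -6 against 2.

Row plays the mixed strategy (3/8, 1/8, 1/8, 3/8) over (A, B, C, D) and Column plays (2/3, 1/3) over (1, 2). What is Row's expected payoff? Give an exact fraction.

Against (2/3, 1/3), each row's expected payoff is A: 1/3; B: -11/3; C: 8/3; D: -20/3.
Taking the (3/8, 1/8, 1/8, 3/8)-weighted average: (3/8)·(1/3) + (1/8)·(-11/3) + (1/8)·(8/3) + (3/8)·(-20/3) = -5/2.

-5/2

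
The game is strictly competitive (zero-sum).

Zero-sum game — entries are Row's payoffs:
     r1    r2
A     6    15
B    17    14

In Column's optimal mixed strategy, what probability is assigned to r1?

1/12

Row minima are 6 and 14, so Row's maximin is 14; column maxima are 17 and 15, so Column's minimax is 15. These differ, so the equilibrium is in mixed strategies.
Let Column play r1 with probability q. Row is indifferent when 6q + 15(1−q) = 17q + 14(1−q), giving q = 1/12.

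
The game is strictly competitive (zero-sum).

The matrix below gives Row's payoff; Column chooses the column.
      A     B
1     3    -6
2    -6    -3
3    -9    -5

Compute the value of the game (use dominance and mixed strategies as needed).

Row 3 is strictly dominated by row 2, so Row never plays it.
The remaining 2×2 game on (1, 2) × (A, B) has no saddle point. Let Row play 1 with probability p; indifference gives 3p − 6(1−p) = −6p − 3(1−p), so p = 1/4.
Similarly Column's optimal q on A is 1/4, and the value is 3·(1/4) + (-6)·(3/4) = -15/4.

-15/4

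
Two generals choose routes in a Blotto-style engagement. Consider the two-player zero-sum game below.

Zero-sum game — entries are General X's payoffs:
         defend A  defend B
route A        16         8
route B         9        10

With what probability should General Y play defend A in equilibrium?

2/9

Row minima are 8 and 9, so General X's maximin is 9; column maxima are 16 and 10, so General Y's minimax is 10. These differ, so the equilibrium is in mixed strategies.
Let General Y play defend A with probability q. General X is indifferent when 16q + 8(1−q) = 9q + 10(1−q), giving q = 2/9.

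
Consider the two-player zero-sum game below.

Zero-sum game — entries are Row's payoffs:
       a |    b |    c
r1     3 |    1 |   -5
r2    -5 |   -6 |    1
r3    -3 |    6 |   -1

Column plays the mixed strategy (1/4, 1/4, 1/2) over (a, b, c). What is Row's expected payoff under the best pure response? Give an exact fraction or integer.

1/4

r1: (3)·(1/4) + (1)·(1/4) + (-5)·(1/2) = -3/2.
r2: (-5)·(1/4) + (-6)·(1/4) + (1)·(1/2) = -9/4.
r3: (-3)·(1/4) + (6)·(1/4) + (-1)·(1/2) = 1/4.
The best pure response is r3 with expected payoff 1/4.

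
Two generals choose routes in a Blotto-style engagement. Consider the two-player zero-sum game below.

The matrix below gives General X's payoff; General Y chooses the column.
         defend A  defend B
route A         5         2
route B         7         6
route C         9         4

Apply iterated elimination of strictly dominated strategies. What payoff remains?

Column defend A is strictly dominated by defend B for General Y (2<5, 6<7, 4<9); eliminate defend A.
Row route C is strictly dominated by row route B (6>4); eliminate route C.
Row route A is strictly dominated by row route B (6>2); eliminate route A.
Only (route B, defend B) remains, with payoff 6.

6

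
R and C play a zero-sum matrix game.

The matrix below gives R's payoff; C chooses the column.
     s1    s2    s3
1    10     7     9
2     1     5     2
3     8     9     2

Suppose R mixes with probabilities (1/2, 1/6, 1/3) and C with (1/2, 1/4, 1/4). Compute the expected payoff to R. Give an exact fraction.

Against (1/2, 1/4, 1/4), each row's expected payoff is 1: 9; 2: 9/4; 3: 27/4.
Taking the (1/2, 1/6, 1/3)-weighted average: (1/2)·(9) + (1/6)·(9/4) + (1/3)·(27/4) = 57/8.

57/8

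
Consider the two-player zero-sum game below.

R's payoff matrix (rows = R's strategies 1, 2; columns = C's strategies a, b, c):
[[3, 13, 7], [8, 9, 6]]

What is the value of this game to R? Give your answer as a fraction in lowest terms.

19/3

Column b is strictly dominated by c for C (it gives R more in every row).
The remaining 2×2 game on (1, 2) × (a, c) has no saddle point. Let R play 1 with probability p; indifference gives 3p + 8(1−p) = 7p + 6(1−p), so p = 1/3.
Similarly C's optimal q on a is 1/6, and the value is 3·(1/6) + (7)·(5/6) = 19/3.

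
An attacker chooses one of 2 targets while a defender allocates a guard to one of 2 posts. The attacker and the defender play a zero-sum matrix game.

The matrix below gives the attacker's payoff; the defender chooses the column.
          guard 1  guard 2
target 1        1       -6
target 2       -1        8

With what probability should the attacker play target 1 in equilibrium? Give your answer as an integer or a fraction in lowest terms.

9/16

Row minima are -6 and -1, so the attacker's maximin is -1; column maxima are 1 and 8, so the defender's minimax is 1. These differ, so the equilibrium is in mixed strategies.
Let the attacker play target 1 with probability p. The defender is indifferent when p − (1−p) = −6p + 8(1−p), giving p = 9/16.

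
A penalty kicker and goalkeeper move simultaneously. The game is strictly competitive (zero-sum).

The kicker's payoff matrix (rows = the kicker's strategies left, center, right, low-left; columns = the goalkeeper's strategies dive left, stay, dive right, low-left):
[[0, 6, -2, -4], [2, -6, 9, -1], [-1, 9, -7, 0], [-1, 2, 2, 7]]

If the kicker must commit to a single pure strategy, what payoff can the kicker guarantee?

-1

The worst-case payoff for each row is left: -4, center: -6, right: -7, low-left: -1.
The best of these is -1.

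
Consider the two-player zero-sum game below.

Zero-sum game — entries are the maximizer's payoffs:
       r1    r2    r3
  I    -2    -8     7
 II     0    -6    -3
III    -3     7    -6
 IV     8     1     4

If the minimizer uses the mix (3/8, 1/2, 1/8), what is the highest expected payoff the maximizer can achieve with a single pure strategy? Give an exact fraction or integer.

I: (-2)·(3/8) + (-8)·(1/2) + (7)·(1/8) = -31/8.
II: (0)·(3/8) + (-6)·(1/2) + (-3)·(1/8) = -27/8.
III: (-3)·(3/8) + (7)·(1/2) + (-6)·(1/8) = 13/8.
IV: (8)·(3/8) + (1)·(1/2) + (4)·(1/8) = 4.
The best pure response is IV with expected payoff 4.

4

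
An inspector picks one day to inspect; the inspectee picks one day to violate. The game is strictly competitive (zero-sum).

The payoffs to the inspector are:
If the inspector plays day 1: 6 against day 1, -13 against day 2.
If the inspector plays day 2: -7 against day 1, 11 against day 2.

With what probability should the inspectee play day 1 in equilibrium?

Row minima are -13 and -7, so the inspector's maximin is -7; column maxima are 6 and 11, so the inspectee's minimax is 6. These differ, so the equilibrium is in mixed strategies.
Let the inspectee play day 1 with probability q. The inspector is indifferent when 6q − 13(1−q) = −7q + 11(1−q), giving q = 24/37.

24/37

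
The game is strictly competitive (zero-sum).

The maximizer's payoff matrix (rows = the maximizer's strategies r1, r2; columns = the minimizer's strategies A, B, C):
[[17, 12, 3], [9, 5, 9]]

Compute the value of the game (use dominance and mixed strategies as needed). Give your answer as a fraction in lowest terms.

93/13

Column A is strictly dominated by B for the minimizer (it gives the maximizer more in every row).
The remaining 2×2 game on (r1, r2) × (B, C) has no saddle point. Let the maximizer play r1 with probability p; indifference gives 12p + 5(1−p) = 3p + 9(1−p), so p = 4/13.
Similarly the minimizer's optimal q on B is 6/13, and the value is 12·(6/13) + (3)·(7/13) = 93/13.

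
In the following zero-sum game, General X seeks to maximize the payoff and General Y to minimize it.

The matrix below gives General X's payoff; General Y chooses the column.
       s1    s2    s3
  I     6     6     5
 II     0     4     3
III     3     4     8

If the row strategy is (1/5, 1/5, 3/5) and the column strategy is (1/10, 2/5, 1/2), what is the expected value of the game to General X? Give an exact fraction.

263/50

Against (1/10, 2/5, 1/2), each row's expected payoff is I: 11/2; II: 31/10; III: 59/10.
Taking the (1/5, 1/5, 3/5)-weighted average: (1/5)·(11/2) + (1/5)·(31/10) + (3/5)·(59/10) = 263/50.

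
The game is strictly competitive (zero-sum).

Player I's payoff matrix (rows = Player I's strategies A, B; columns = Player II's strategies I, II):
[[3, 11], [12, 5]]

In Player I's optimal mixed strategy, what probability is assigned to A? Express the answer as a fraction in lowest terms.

Row minima are 3 and 5, so Player I's maximin is 5; column maxima are 12 and 11, so Player II's minimax is 11. These differ, so the equilibrium is in mixed strategies.
Let Player I play A with probability p. Player II is indifferent when 3p + 12(1−p) = 11p + 5(1−p), giving p = 7/15.

7/15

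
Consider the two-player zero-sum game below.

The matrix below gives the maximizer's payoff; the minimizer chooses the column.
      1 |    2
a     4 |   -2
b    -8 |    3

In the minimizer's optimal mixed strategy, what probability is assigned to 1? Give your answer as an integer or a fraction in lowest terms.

5/17

Row minima are -2 and -8, so the maximizer's maximin is -2; column maxima are 4 and 3, so the minimizer's minimax is 3. These differ, so the equilibrium is in mixed strategies.
Let the minimizer play 1 with probability q. The maximizer is indifferent when 4q − 2(1−q) = −8q + 3(1−q), giving q = 5/17.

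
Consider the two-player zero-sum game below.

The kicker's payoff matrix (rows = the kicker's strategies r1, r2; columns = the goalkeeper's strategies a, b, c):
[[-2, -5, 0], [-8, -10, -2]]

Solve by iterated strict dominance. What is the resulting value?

-5

Row r2 is strictly dominated by row r1 (-2>-8, -5>-10, 0>-2); eliminate r2.
Column c is strictly dominated by a for the goalkeeper (-2<0); eliminate c.
Column a is strictly dominated by b for the goalkeeper (-5<-2); eliminate a.
Only (r1, b) remains, with payoff -5.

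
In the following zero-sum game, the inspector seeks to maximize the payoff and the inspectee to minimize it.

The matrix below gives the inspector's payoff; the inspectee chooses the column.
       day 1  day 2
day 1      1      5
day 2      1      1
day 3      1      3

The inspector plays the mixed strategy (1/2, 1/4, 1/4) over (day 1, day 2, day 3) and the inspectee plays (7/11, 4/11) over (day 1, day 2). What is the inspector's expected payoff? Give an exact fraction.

Against (7/11, 4/11), each row's expected payoff is day 1: 27/11; day 2: 1; day 3: 19/11.
Taking the (1/2, 1/4, 1/4)-weighted average: (1/2)·(27/11) + (1/4)·(1) + (1/4)·(19/11) = 21/11.

21/11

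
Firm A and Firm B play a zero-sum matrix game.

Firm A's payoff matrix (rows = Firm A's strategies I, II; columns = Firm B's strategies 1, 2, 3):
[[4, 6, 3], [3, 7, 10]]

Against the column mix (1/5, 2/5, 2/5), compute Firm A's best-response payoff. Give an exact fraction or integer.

37/5

I: (4)·(1/5) + (6)·(2/5) + (3)·(2/5) = 22/5.
II: (3)·(1/5) + (7)·(2/5) + (10)·(2/5) = 37/5.
The best pure response is II with expected payoff 37/5.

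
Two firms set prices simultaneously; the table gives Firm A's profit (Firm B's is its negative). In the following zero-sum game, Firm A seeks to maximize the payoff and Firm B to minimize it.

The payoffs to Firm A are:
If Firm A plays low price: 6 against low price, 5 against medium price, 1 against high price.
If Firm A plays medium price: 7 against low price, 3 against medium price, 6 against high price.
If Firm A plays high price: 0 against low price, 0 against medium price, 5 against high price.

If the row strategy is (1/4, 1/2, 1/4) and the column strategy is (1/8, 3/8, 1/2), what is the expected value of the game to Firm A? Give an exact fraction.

Against (1/8, 3/8, 1/2), each row's expected payoff is low price: 25/8; medium price: 5; high price: 5/2.
Taking the (1/4, 1/2, 1/4)-weighted average: (1/4)·(25/8) + (1/2)·(5) + (1/4)·(5/2) = 125/32.

125/32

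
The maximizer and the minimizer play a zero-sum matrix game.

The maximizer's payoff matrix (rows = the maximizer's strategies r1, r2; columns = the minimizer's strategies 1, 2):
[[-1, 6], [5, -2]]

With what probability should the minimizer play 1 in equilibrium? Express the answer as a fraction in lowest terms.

4/7

Row minima are -1 and -2, so the maximizer's maximin is -1; column maxima are 5 and 6, so the minimizer's minimax is 5. These differ, so the equilibrium is in mixed strategies.
Let the minimizer play 1 with probability q. The maximizer is indifferent when −q + 6(1−q) = 5q − 2(1−q), giving q = 4/7.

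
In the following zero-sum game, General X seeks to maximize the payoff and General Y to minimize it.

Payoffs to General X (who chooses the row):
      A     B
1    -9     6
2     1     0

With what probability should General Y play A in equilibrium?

Row minima are -9 and 0, so General X's maximin is 0; column maxima are 1 and 6, so General Y's minimax is 1. These differ, so the equilibrium is in mixed strategies.
Let General Y play A with probability q. General X is indifferent when −9q + 6(1−q) = q, giving q = 3/8.

3/8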